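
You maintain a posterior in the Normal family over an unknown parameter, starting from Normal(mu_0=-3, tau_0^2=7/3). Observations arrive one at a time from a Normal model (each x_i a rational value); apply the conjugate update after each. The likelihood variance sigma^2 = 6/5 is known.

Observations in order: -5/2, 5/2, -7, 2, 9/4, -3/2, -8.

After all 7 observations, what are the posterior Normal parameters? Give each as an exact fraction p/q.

mu_0=-1931/1052, tau_0^2=42/263

obs 1: x=-5/2 → posterior Normal(-283/106, 42/53)
obs 2: x=5/2 → posterior Normal(-27/44, 21/44)
obs 3: x=-7 → posterior Normal(-299/123, 14/41)
obs 4: x=2 → posterior Normal(-229/158, 21/79)
obs 5: x=9/4 → posterior Normal(-601/772, 42/193)
obs 6: x=-3/2 → posterior Normal(-811/912, 7/38)
obs 7: x=-8 → posterior Normal(-1931/1052, 42/263)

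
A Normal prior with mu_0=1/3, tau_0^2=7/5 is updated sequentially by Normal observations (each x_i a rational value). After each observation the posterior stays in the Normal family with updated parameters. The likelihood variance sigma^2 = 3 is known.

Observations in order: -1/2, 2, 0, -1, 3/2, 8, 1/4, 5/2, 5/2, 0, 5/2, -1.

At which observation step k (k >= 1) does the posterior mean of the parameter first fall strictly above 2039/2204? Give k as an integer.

obs 1: x=-1/2 → posterior Normal(3/44, 21/22)
obs 2: x=2 → posterior Normal(31/58, 21/29)
obs 3: x=0 → posterior Normal(31/72, 7/12)
obs 4: x=-1 → posterior Normal(17/86, 21/43)
obs 5: x=3/2 → posterior Normal(19/50, 21/50)
obs 6: x=8 → posterior Normal(25/19, 7/19)
obs 7: x=1/4 → posterior Normal(307/256, 21/64)
obs 8: x=5/2 → posterior Normal(377/284, 21/71)
obs 9: x=5/2 → posterior Normal(149/104, 7/26)
obs 10: x=0 → posterior Normal(447/340, 21/85)
obs 11: x=5/2 → posterior Normal(517/368, 21/92)
obs 12: x=-1 → posterior Normal(163/132, 7/33)

k = 6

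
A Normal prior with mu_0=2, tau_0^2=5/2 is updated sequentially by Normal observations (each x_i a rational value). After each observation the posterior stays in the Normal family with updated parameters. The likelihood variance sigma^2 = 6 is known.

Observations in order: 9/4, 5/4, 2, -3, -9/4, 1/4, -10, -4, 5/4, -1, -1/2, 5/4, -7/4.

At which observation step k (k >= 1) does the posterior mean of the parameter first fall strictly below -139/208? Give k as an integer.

k = 8

obs 1: x=9/4 → posterior Normal(141/68, 30/17)
obs 2: x=5/4 → posterior Normal(83/44, 15/11)
obs 3: x=2 → posterior Normal(103/54, 10/9)
obs 4: x=-3 → posterior Normal(73/64, 15/16)
obs 5: x=-9/4 → posterior Normal(101/148, 30/37)
obs 6: x=1/4 → posterior Normal(53/84, 5/7)
obs 7: x=-10 → posterior Normal(-1/2, 30/47)
obs 8: x=-4 → posterior Normal(-87/104, 15/26)
obs 9: x=5/4 → posterior Normal(-149/228, 10/19)
obs 10: x=-1 → posterior Normal(-169/248, 15/31)
obs 11: x=-1/2 → posterior Normal(-179/268, 30/67)
obs 12: x=5/4 → posterior Normal(-77/144, 5/12)
obs 13: x=-7/4 → posterior Normal(-27/44, 30/77)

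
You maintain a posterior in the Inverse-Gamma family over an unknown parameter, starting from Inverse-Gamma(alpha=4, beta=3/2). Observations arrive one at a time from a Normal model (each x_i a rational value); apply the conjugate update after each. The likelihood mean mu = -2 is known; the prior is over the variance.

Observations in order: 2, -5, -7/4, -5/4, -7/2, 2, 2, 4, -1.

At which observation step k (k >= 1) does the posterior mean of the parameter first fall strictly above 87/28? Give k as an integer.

k = 2

obs 1: x=2 → posterior Inverse-Gamma(9/2, 19/2)
obs 2: x=-5 → posterior Inverse-Gamma(5, 14)
obs 3: x=-7/4 → posterior Inverse-Gamma(11/2, 449/32)
obs 4: x=-5/4 → posterior Inverse-Gamma(6, 229/16)
obs 5: x=-7/2 → posterior Inverse-Gamma(13/2, 247/16)
obs 6: x=2 → posterior Inverse-Gamma(7, 375/16)
obs 7: x=2 → posterior Inverse-Gamma(15/2, 503/16)
obs 8: x=4 → posterior Inverse-Gamma(8, 791/16)
obs 9: x=-1 → posterior Inverse-Gamma(17/2, 799/16)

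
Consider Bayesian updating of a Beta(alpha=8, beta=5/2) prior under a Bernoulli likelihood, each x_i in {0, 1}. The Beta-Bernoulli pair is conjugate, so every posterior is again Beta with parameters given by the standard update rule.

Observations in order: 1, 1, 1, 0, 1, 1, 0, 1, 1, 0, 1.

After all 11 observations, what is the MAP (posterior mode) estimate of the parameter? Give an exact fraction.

10/13

obs 1: x=1 → posterior Beta(9, 5/2)
obs 2: x=1 → posterior Beta(10, 5/2)
obs 3: x=1 → posterior Beta(11, 5/2)
obs 4: x=0 → posterior Beta(11, 7/2)
obs 5: x=1 → posterior Beta(12, 7/2)
obs 6: x=1 → posterior Beta(13, 7/2)
obs 7: x=0 → posterior Beta(13, 9/2)
obs 8: x=1 → posterior Beta(14, 9/2)
obs 9: x=1 → posterior Beta(15, 9/2)
obs 10: x=0 → posterior Beta(15, 11/2)
obs 11: x=1 → posterior Beta(16, 11/2)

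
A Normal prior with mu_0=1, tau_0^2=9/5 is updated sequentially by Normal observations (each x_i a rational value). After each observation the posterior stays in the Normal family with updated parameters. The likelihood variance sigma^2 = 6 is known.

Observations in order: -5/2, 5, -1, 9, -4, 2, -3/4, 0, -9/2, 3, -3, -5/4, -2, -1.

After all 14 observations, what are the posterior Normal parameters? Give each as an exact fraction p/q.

mu_0=7/52, tau_0^2=9/26

obs 1: x=-5/2 → posterior Normal(5/26, 18/13)
obs 2: x=5 → posterior Normal(35/32, 9/8)
obs 3: x=-1 → posterior Normal(29/38, 18/19)
obs 4: x=9 → posterior Normal(83/44, 9/11)
obs 5: x=-4 → posterior Normal(59/50, 18/25)
obs 6: x=2 → posterior Normal(71/56, 9/14)
obs 7: x=-3/4 → posterior Normal(133/124, 18/31)
obs 8: x=0 → posterior Normal(133/136, 9/17)
obs 9: x=-9/2 → posterior Normal(79/148, 18/37)
obs 10: x=3 → posterior Normal(23/32, 9/20)
obs 11: x=-3 → posterior Normal(79/172, 18/43)
obs 12: x=-5/4 → posterior Normal(8/23, 9/23)
obs 13: x=-2 → posterior Normal(10/49, 18/49)
obs 14: x=-1 → posterior Normal(7/52, 9/26)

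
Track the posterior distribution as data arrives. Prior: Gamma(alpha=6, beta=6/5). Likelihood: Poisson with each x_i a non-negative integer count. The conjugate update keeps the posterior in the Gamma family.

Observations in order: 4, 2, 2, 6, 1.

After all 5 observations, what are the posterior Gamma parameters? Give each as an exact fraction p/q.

alpha=21, beta=31/5

obs 1: x=4 → posterior Gamma(10, 11/5)
obs 2: x=2 → posterior Gamma(12, 16/5)
obs 3: x=2 → posterior Gamma(14, 21/5)
obs 4: x=6 → posterior Gamma(20, 26/5)
obs 5: x=1 → posterior Gamma(21, 31/5)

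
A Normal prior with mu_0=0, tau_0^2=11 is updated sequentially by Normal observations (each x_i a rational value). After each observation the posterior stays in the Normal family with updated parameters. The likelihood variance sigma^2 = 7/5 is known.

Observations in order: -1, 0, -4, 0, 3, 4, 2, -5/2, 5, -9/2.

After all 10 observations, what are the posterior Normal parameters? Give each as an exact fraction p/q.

obs 1: x=-1 → posterior Normal(-55/62, 77/62)
obs 2: x=0 → posterior Normal(-55/117, 77/117)
obs 3: x=-4 → posterior Normal(-275/172, 77/172)
obs 4: x=0 → posterior Normal(-275/227, 77/227)
obs 5: x=3 → posterior Normal(-55/141, 77/282)
obs 6: x=4 → posterior Normal(110/337, 77/337)
obs 7: x=2 → posterior Normal(55/98, 11/56)
obs 8: x=-5/2 → posterior Normal(55/298, 77/447)
obs 9: x=5 → posterior Normal(715/1004, 77/502)
obs 10: x=-9/2 → posterior Normal(110/557, 77/557)

mu_0=110/557, tau_0^2=77/557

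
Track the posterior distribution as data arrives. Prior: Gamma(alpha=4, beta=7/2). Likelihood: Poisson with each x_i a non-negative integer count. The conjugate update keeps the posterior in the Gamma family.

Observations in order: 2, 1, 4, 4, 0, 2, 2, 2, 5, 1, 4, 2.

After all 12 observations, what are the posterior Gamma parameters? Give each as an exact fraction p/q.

obs 1: x=2 → posterior Gamma(6, 9/2)
obs 2: x=1 → posterior Gamma(7, 11/2)
obs 3: x=4 → posterior Gamma(11, 13/2)
obs 4: x=4 → posterior Gamma(15, 15/2)
obs 5: x=0 → posterior Gamma(15, 17/2)
obs 6: x=2 → posterior Gamma(17, 19/2)
obs 7: x=2 → posterior Gamma(19, 21/2)
obs 8: x=2 → posterior Gamma(21, 23/2)
obs 9: x=5 → posterior Gamma(26, 25/2)
obs 10: x=1 → posterior Gamma(27, 27/2)
obs 11: x=4 → posterior Gamma(31, 29/2)
obs 12: x=2 → posterior Gamma(33, 31/2)

alpha=33, beta=31/2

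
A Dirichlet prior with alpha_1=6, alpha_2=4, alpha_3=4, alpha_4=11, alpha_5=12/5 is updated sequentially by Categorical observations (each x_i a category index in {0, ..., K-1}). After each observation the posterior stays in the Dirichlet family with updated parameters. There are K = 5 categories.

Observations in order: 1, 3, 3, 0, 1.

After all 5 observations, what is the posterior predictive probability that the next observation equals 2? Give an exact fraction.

obs 1: x=1 → posterior Dirichlet(6, 5, 4, 11, 12/5)
obs 2: x=3 → posterior Dirichlet(6, 5, 4, 12, 12/5)
obs 3: x=3 → posterior Dirichlet(6, 5, 4, 13, 12/5)
obs 4: x=0 → posterior Dirichlet(7, 5, 4, 13, 12/5)
obs 5: x=1 → posterior Dirichlet(7, 6, 4, 13, 12/5)

10/81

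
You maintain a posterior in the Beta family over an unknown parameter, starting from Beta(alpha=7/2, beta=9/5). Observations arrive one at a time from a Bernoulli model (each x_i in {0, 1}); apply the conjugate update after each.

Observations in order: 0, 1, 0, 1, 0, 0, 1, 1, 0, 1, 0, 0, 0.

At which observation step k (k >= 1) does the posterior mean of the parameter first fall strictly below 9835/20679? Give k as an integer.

obs 1: x=0 → posterior Beta(7/2, 14/5)
obs 2: x=1 → posterior Beta(9/2, 14/5)
obs 3: x=0 → posterior Beta(9/2, 19/5)
obs 4: x=1 → posterior Beta(11/2, 19/5)
obs 5: x=0 → posterior Beta(11/2, 24/5)
obs 6: x=0 → posterior Beta(11/2, 29/5)
obs 7: x=1 → posterior Beta(13/2, 29/5)
obs 8: x=1 → posterior Beta(15/2, 29/5)
obs 9: x=0 → posterior Beta(15/2, 34/5)
obs 10: x=1 → posterior Beta(17/2, 34/5)
obs 11: x=0 → posterior Beta(17/2, 39/5)
obs 12: x=0 → posterior Beta(17/2, 44/5)
obs 13: x=0 → posterior Beta(17/2, 49/5)

k = 13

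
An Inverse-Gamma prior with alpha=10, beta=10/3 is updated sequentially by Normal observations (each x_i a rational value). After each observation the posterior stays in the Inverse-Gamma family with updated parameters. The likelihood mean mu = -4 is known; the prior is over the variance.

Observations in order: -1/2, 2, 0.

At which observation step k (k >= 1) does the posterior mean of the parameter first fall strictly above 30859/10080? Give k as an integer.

k = 3

obs 1: x=-1/2 → posterior Inverse-Gamma(21/2, 227/24)
obs 2: x=2 → posterior Inverse-Gamma(11, 659/24)
obs 3: x=0 → posterior Inverse-Gamma(23/2, 851/24)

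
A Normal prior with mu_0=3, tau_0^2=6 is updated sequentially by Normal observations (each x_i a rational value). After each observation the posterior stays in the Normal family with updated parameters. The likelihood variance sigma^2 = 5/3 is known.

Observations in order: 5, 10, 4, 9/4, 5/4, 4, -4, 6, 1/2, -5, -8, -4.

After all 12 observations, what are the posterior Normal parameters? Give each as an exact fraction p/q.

obs 1: x=5 → posterior Normal(105/23, 30/23)
obs 2: x=10 → posterior Normal(285/41, 30/41)
obs 3: x=4 → posterior Normal(357/59, 30/59)
obs 4: x=9/4 → posterior Normal(795/154, 30/77)
obs 5: x=5/4 → posterior Normal(84/19, 6/19)
obs 6: x=4 → posterior Normal(492/113, 30/113)
obs 7: x=-4 → posterior Normal(420/131, 30/131)
obs 8: x=6 → posterior Normal(528/149, 30/149)
obs 9: x=1/2 → posterior Normal(537/167, 30/167)
obs 10: x=-5 → posterior Normal(447/185, 6/37)
obs 11: x=-8 → posterior Normal(303/203, 30/203)
obs 12: x=-4 → posterior Normal(231/221, 30/221)

mu_0=231/221, tau_0^2=30/221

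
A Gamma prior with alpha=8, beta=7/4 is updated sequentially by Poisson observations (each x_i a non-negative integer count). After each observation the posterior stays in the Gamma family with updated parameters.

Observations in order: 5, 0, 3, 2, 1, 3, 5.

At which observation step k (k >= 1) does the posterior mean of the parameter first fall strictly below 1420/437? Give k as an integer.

k = 4

obs 1: x=5 → posterior Gamma(13, 11/4)
obs 2: x=0 → posterior Gamma(13, 15/4)
obs 3: x=3 → posterior Gamma(16, 19/4)
obs 4: x=2 → posterior Gamma(18, 23/4)
obs 5: x=1 → posterior Gamma(19, 27/4)
obs 6: x=3 → posterior Gamma(22, 31/4)
obs 7: x=5 → posterior Gamma(27, 35/4)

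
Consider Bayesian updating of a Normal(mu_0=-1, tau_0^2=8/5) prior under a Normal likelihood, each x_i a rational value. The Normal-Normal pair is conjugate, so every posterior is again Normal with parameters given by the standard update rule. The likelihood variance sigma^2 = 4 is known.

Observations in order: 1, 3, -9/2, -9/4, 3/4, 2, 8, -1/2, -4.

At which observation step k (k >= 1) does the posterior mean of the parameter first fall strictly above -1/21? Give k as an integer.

k = 2

obs 1: x=1 → posterior Normal(-3/7, 8/7)
obs 2: x=3 → posterior Normal(1/3, 8/9)
obs 3: x=-9/2 → posterior Normal(-6/11, 8/11)
obs 4: x=-9/4 → posterior Normal(-21/26, 8/13)
obs 5: x=3/4 → posterior Normal(-3/5, 8/15)
obs 6: x=2 → posterior Normal(-5/17, 8/17)
obs 7: x=8 → posterior Normal(11/19, 8/19)
obs 8: x=-1/2 → posterior Normal(10/21, 8/21)
obs 9: x=-4 → posterior Normal(2/23, 8/23)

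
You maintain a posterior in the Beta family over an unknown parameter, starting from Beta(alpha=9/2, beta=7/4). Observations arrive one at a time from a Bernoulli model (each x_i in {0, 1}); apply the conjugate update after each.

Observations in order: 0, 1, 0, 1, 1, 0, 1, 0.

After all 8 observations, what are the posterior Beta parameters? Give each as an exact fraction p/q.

alpha=17/2, beta=23/4

obs 1: x=0 → posterior Beta(9/2, 11/4)
obs 2: x=1 → posterior Beta(11/2, 11/4)
obs 3: x=0 → posterior Beta(11/2, 15/4)
obs 4: x=1 → posterior Beta(13/2, 15/4)
obs 5: x=1 → posterior Beta(15/2, 15/4)
obs 6: x=0 → posterior Beta(15/2, 19/4)
obs 7: x=1 → posterior Beta(17/2, 19/4)
obs 8: x=0 → posterior Beta(17/2, 23/4)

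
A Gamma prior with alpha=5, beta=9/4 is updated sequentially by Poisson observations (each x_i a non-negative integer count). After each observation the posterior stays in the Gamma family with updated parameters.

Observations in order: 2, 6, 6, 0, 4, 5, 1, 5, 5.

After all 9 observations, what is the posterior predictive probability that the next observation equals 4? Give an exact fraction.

122285923110082710049227424959345251354905776679515838623046875000000000/681292175541205709486531011694243236571309860372760091522256581907552807

obs 1: x=2 → posterior Gamma(7, 13/4)
obs 2: x=6 → posterior Gamma(13, 17/4)
obs 3: x=6 → posterior Gamma(19, 21/4)
obs 4: x=0 → posterior Gamma(19, 25/4)
obs 5: x=4 → posterior Gamma(23, 29/4)
obs 6: x=5 → posterior Gamma(28, 33/4)
obs 7: x=1 → posterior Gamma(29, 37/4)
obs 8: x=5 → posterior Gamma(34, 41/4)
obs 9: x=5 → posterior Gamma(39, 45/4)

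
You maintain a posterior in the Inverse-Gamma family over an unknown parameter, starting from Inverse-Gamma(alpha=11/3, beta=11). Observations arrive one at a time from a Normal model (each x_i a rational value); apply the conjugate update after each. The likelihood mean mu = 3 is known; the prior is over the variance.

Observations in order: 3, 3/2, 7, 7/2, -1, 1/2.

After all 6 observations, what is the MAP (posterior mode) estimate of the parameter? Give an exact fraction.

753/184

obs 1: x=3 → posterior Inverse-Gamma(25/6, 11)
obs 2: x=3/2 → posterior Inverse-Gamma(14/3, 97/8)
obs 3: x=7 → posterior Inverse-Gamma(31/6, 161/8)
obs 4: x=7/2 → posterior Inverse-Gamma(17/3, 81/4)
obs 5: x=-1 → posterior Inverse-Gamma(37/6, 113/4)
obs 6: x=1/2 → posterior Inverse-Gamma(20/3, 251/8)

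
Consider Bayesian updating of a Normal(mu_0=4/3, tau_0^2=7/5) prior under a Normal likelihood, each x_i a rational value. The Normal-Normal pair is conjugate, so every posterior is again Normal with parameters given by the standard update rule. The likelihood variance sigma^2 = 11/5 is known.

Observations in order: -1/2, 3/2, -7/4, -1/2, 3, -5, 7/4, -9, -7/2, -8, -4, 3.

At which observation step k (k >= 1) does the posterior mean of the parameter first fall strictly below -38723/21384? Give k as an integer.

obs 1: x=-1/2 → posterior Normal(67/108, 77/90)
obs 2: x=3/2 → posterior Normal(13/15, 77/125)
obs 3: x=-7/4 → posterior Normal(113/384, 77/160)
obs 4: x=-1/2 → posterior Normal(71/468, 77/195)
obs 5: x=3 → posterior Normal(323/552, 77/230)
obs 6: x=-5 → posterior Normal(-97/636, 77/265)
obs 7: x=7/4 → posterior Normal(5/72, 77/300)
obs 8: x=-9 → posterior Normal(-353/402, 77/335)
obs 9: x=-7/2 → posterior Normal(-125/111, 77/370)
obs 10: x=-8 → posterior Normal(-418/243, 77/405)
obs 11: x=-4 → posterior Normal(-251/132, 7/40)
obs 12: x=3 → posterior Normal(-439/285, 77/475)

k = 11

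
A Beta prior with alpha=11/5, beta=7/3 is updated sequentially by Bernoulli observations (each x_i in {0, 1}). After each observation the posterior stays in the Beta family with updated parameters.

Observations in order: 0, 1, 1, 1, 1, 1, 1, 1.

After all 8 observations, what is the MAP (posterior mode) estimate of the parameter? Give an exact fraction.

obs 1: x=0 → posterior Beta(11/5, 10/3)
obs 2: x=1 → posterior Beta(16/5, 10/3)
obs 3: x=1 → posterior Beta(21/5, 10/3)
obs 4: x=1 → posterior Beta(26/5, 10/3)
obs 5: x=1 → posterior Beta(31/5, 10/3)
obs 6: x=1 → posterior Beta(36/5, 10/3)
obs 7: x=1 → posterior Beta(41/5, 10/3)
obs 8: x=1 → posterior Beta(46/5, 10/3)

123/158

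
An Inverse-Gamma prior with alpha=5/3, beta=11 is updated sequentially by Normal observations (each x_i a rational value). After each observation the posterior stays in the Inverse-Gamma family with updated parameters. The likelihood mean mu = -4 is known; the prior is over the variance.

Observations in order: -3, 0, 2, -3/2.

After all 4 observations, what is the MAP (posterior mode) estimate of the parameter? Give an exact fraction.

975/112

obs 1: x=-3 → posterior Inverse-Gamma(13/6, 23/2)
obs 2: x=0 → posterior Inverse-Gamma(8/3, 39/2)
obs 3: x=2 → posterior Inverse-Gamma(19/6, 75/2)
obs 4: x=-3/2 → posterior Inverse-Gamma(11/3, 325/8)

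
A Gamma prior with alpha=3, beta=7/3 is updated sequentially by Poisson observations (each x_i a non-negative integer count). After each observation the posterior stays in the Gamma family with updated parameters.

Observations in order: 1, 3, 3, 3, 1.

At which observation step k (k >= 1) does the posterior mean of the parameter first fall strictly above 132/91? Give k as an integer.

obs 1: x=1 → posterior Gamma(4, 10/3)
obs 2: x=3 → posterior Gamma(7, 13/3)
obs 3: x=3 → posterior Gamma(10, 16/3)
obs 4: x=3 → posterior Gamma(13, 19/3)
obs 5: x=1 → posterior Gamma(14, 22/3)

k = 2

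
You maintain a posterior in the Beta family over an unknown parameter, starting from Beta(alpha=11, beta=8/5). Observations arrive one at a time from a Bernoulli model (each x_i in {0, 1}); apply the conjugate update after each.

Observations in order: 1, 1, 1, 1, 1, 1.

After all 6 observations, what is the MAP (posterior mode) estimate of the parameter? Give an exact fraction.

obs 1: x=1 → posterior Beta(12, 8/5)
obs 2: x=1 → posterior Beta(13, 8/5)
obs 3: x=1 → posterior Beta(14, 8/5)
obs 4: x=1 → posterior Beta(15, 8/5)
obs 5: x=1 → posterior Beta(16, 8/5)
obs 6: x=1 → posterior Beta(17, 8/5)

80/83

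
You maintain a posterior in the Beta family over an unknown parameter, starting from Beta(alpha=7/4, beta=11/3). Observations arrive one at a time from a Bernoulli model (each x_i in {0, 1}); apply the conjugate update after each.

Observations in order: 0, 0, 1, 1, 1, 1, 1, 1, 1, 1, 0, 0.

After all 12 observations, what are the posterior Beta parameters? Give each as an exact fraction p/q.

obs 1: x=0 → posterior Beta(7/4, 14/3)
obs 2: x=0 → posterior Beta(7/4, 17/3)
obs 3: x=1 → posterior Beta(11/4, 17/3)
obs 4: x=1 → posterior Beta(15/4, 17/3)
obs 5: x=1 → posterior Beta(19/4, 17/3)
obs 6: x=1 → posterior Beta(23/4, 17/3)
obs 7: x=1 → posterior Beta(27/4, 17/3)
obs 8: x=1 → posterior Beta(31/4, 17/3)
obs 9: x=1 → posterior Beta(35/4, 17/3)
obs 10: x=1 → posterior Beta(39/4, 17/3)
obs 11: x=0 → posterior Beta(39/4, 20/3)
obs 12: x=0 → posterior Beta(39/4, 23/3)

alpha=39/4, beta=23/3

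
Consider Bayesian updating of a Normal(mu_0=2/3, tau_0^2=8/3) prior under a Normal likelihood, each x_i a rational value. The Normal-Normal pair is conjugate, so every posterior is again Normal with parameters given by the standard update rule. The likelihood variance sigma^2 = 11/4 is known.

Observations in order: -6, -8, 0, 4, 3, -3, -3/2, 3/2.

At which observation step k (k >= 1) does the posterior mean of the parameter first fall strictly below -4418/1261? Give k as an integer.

obs 1: x=-6 → posterior Normal(-34/13, 88/65)
obs 2: x=-8 → posterior Normal(-426/97, 88/97)
obs 3: x=0 → posterior Normal(-142/43, 88/129)
obs 4: x=4 → posterior Normal(-298/161, 88/161)
obs 5: x=3 → posterior Normal(-202/193, 88/193)
obs 6: x=-3 → posterior Normal(-298/225, 88/225)
obs 7: x=-3/2 → posterior Normal(-346/257, 88/257)
obs 8: x=3/2 → posterior Normal(-298/289, 88/289)

k = 2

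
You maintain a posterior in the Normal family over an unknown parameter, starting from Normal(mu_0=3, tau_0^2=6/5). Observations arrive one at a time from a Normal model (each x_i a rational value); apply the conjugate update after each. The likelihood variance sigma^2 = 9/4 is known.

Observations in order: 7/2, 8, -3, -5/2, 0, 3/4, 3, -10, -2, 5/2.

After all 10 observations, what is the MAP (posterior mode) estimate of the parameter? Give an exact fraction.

47/95

obs 1: x=7/2 → posterior Normal(73/23, 18/23)
obs 2: x=8 → posterior Normal(137/31, 18/31)
obs 3: x=-3 → posterior Normal(113/39, 6/13)
obs 4: x=-5/2 → posterior Normal(93/47, 18/47)
obs 5: x=0 → posterior Normal(93/55, 18/55)
obs 6: x=3/4 → posterior Normal(11/7, 2/7)
obs 7: x=3 → posterior Normal(123/71, 18/71)
obs 8: x=-10 → posterior Normal(43/79, 18/79)
obs 9: x=-2 → posterior Normal(9/29, 6/29)
obs 10: x=5/2 → posterior Normal(47/95, 18/95)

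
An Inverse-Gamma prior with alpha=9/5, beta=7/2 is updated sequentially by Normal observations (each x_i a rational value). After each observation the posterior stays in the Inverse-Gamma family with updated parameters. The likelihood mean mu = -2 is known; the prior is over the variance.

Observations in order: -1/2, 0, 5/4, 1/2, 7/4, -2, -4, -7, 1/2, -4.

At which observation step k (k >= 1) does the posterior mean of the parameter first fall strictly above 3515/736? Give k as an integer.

obs 1: x=-1/2 → posterior Inverse-Gamma(23/10, 37/8)
obs 2: x=0 → posterior Inverse-Gamma(14/5, 53/8)
obs 3: x=5/4 → posterior Inverse-Gamma(33/10, 381/32)
obs 4: x=1/2 → posterior Inverse-Gamma(19/5, 481/32)
obs 5: x=7/4 → posterior Inverse-Gamma(43/10, 353/16)
obs 6: x=-2 → posterior Inverse-Gamma(24/5, 353/16)
obs 7: x=-4 → posterior Inverse-Gamma(53/10, 385/16)
obs 8: x=-7 → posterior Inverse-Gamma(29/5, 585/16)
obs 9: x=1/2 → posterior Inverse-Gamma(63/10, 635/16)
obs 10: x=-4 → posterior Inverse-Gamma(34/5, 667/16)

k = 3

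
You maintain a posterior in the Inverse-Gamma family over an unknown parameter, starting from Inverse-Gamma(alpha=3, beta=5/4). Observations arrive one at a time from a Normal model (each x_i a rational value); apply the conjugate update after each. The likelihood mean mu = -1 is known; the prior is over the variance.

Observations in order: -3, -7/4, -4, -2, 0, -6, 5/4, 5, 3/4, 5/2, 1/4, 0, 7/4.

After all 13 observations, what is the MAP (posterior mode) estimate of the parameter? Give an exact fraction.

1753/336

obs 1: x=-3 → posterior Inverse-Gamma(7/2, 13/4)
obs 2: x=-7/4 → posterior Inverse-Gamma(4, 113/32)
obs 3: x=-4 → posterior Inverse-Gamma(9/2, 257/32)
obs 4: x=-2 → posterior Inverse-Gamma(5, 273/32)
obs 5: x=0 → posterior Inverse-Gamma(11/2, 289/32)
obs 6: x=-6 → posterior Inverse-Gamma(6, 689/32)
obs 7: x=5/4 → posterior Inverse-Gamma(13/2, 385/16)
obs 8: x=5 → posterior Inverse-Gamma(7, 673/16)
obs 9: x=3/4 → posterior Inverse-Gamma(15/2, 1395/32)
obs 10: x=5/2 → posterior Inverse-Gamma(8, 1591/32)
obs 11: x=1/4 → posterior Inverse-Gamma(17/2, 101/2)
obs 12: x=0 → posterior Inverse-Gamma(9, 51)
obs 13: x=7/4 → posterior Inverse-Gamma(19/2, 1753/32)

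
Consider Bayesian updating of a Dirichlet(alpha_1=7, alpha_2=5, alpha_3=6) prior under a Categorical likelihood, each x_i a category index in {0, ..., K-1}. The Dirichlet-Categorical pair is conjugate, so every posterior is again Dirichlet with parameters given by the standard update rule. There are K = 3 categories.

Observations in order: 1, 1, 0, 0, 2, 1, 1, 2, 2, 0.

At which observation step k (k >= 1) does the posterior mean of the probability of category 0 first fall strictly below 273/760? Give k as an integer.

k = 2

obs 1: x=1 → posterior Dirichlet(7, 6, 6)
obs 2: x=1 → posterior Dirichlet(7, 7, 6)
obs 3: x=0 → posterior Dirichlet(8, 7, 6)
obs 4: x=0 → posterior Dirichlet(9, 7, 6)
obs 5: x=2 → posterior Dirichlet(9, 7, 7)
obs 6: x=1 → posterior Dirichlet(9, 8, 7)
obs 7: x=1 → posterior Dirichlet(9, 9, 7)
obs 8: x=2 → posterior Dirichlet(9, 9, 8)
obs 9: x=2 → posterior Dirichlet(9, 9, 9)
obs 10: x=0 → posterior Dirichlet(10, 9, 9)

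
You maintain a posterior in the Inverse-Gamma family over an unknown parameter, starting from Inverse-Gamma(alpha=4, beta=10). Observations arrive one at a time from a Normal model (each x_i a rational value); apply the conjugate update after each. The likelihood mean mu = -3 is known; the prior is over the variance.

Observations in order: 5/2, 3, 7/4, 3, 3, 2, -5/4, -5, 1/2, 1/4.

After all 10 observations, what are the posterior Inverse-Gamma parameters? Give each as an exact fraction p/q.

obs 1: x=5/2 → posterior Inverse-Gamma(9/2, 201/8)
obs 2: x=3 → posterior Inverse-Gamma(5, 345/8)
obs 3: x=7/4 → posterior Inverse-Gamma(11/2, 1741/32)
obs 4: x=3 → posterior Inverse-Gamma(6, 2317/32)
obs 5: x=3 → posterior Inverse-Gamma(13/2, 2893/32)
obs 6: x=2 → posterior Inverse-Gamma(7, 3293/32)
obs 7: x=-5/4 → posterior Inverse-Gamma(15/2, 1671/16)
obs 8: x=-5 → posterior Inverse-Gamma(8, 1703/16)
obs 9: x=1/2 → posterior Inverse-Gamma(17/2, 1801/16)
obs 10: x=1/4 → posterior Inverse-Gamma(9, 3771/32)

alpha=9, beta=3771/32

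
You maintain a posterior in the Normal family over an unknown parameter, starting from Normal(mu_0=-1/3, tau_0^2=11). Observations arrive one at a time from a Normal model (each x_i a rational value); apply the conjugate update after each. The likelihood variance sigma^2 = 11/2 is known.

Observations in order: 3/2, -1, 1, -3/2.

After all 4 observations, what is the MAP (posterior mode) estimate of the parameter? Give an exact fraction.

-1/27

obs 1: x=3/2 → posterior Normal(8/9, 11/3)
obs 2: x=-1 → posterior Normal(2/15, 11/5)
obs 3: x=1 → posterior Normal(8/21, 11/7)
obs 4: x=-3/2 → posterior Normal(-1/27, 11/9)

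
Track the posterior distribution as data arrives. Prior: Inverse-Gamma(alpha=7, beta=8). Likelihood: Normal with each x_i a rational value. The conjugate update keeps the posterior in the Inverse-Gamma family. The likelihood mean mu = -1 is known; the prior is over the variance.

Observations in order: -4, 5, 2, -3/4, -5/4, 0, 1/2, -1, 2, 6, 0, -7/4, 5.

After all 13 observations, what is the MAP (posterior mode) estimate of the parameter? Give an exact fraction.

2703/464

obs 1: x=-4 → posterior Inverse-Gamma(15/2, 25/2)
obs 2: x=5 → posterior Inverse-Gamma(8, 61/2)
obs 3: x=2 → posterior Inverse-Gamma(17/2, 35)
obs 4: x=-3/4 → posterior Inverse-Gamma(9, 1121/32)
obs 5: x=-5/4 → posterior Inverse-Gamma(19/2, 561/16)
obs 6: x=0 → posterior Inverse-Gamma(10, 569/16)
obs 7: x=1/2 → posterior Inverse-Gamma(21/2, 587/16)
obs 8: x=-1 → posterior Inverse-Gamma(11, 587/16)
obs 9: x=2 → posterior Inverse-Gamma(23/2, 659/16)
obs 10: x=6 → posterior Inverse-Gamma(12, 1051/16)
obs 11: x=0 → posterior Inverse-Gamma(25/2, 1059/16)
obs 12: x=-7/4 → posterior Inverse-Gamma(13, 2127/32)
obs 13: x=5 → posterior Inverse-Gamma(27/2, 2703/32)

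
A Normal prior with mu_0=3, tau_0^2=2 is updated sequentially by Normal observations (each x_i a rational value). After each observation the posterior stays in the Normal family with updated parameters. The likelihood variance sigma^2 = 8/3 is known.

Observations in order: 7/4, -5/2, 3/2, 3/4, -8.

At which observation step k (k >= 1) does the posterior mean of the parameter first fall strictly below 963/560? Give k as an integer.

k = 2

obs 1: x=7/4 → posterior Normal(69/28, 8/7)
obs 2: x=-5/2 → posterior Normal(39/40, 4/5)
obs 3: x=3/2 → posterior Normal(57/52, 8/13)
obs 4: x=3/4 → posterior Normal(33/32, 1/2)
obs 5: x=-8 → posterior Normal(-15/38, 8/19)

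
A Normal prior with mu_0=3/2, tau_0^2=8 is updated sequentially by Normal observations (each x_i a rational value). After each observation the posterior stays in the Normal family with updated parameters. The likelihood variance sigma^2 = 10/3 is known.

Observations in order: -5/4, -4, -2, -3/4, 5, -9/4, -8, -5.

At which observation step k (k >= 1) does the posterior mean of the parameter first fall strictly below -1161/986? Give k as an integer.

k = 2

obs 1: x=-5/4 → posterior Normal(-15/34, 40/17)
obs 2: x=-4 → posterior Normal(-111/58, 40/29)
obs 3: x=-2 → posterior Normal(-159/82, 40/41)
obs 4: x=-3/4 → posterior Normal(-177/106, 40/53)
obs 5: x=5 → posterior Normal(-57/130, 8/13)
obs 6: x=-9/4 → posterior Normal(-111/154, 40/77)
obs 7: x=-8 → posterior Normal(-303/178, 40/89)
obs 8: x=-5 → posterior Normal(-423/202, 40/101)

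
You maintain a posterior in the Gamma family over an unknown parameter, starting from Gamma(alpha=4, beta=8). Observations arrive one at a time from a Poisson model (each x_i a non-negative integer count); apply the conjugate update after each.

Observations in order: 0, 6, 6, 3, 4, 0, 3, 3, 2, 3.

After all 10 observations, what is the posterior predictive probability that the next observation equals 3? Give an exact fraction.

obs 1: x=0 → posterior Gamma(4, 9)
obs 2: x=6 → posterior Gamma(10, 10)
obs 3: x=6 → posterior Gamma(16, 11)
obs 4: x=3 → posterior Gamma(19, 12)
obs 5: x=4 → posterior Gamma(23, 13)
obs 6: x=0 → posterior Gamma(23, 14)
obs 7: x=3 → posterior Gamma(26, 15)
obs 8: x=3 → posterior Gamma(29, 16)
obs 9: x=2 → posterior Gamma(31, 17)
obs 10: x=3 → posterior Gamma(34, 18)

34116414737574723948335179158318030184104591360/206007596521214410095208558252435839890349094339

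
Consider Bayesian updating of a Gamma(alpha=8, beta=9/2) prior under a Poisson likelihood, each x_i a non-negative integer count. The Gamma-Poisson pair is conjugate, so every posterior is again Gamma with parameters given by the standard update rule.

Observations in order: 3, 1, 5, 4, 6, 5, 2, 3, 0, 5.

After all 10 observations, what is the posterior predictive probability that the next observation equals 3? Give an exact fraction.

obs 1: x=3 → posterior Gamma(11, 11/2)
obs 2: x=1 → posterior Gamma(12, 13/2)
obs 3: x=5 → posterior Gamma(17, 15/2)
obs 4: x=4 → posterior Gamma(21, 17/2)
obs 5: x=6 → posterior Gamma(27, 19/2)
obs 6: x=5 → posterior Gamma(32, 21/2)
obs 7: x=2 → posterior Gamma(34, 23/2)
obs 8: x=3 → posterior Gamma(37, 25/2)
obs 9: x=0 → posterior Gamma(37, 27/2)
obs 10: x=5 → posterior Gamma(42, 29/2)

2791419260948255439680083639786495576162001398152597361557371691232/12920407837478661461426331601411538096208032488415541139432453672351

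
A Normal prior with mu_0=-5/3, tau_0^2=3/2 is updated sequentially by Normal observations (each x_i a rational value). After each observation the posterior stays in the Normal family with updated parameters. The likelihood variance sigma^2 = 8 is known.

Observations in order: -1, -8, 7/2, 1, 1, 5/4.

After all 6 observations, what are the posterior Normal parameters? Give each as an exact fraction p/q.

obs 1: x=-1 → posterior Normal(-89/57, 24/19)
obs 2: x=-8 → posterior Normal(-161/66, 12/11)
obs 3: x=7/2 → posterior Normal(-259/150, 24/25)
obs 4: x=1 → posterior Normal(-241/168, 6/7)
obs 5: x=1 → posterior Normal(-223/186, 24/31)
obs 6: x=5/4 → posterior Normal(-401/408, 12/17)

mu_0=-401/408, tau_0^2=12/17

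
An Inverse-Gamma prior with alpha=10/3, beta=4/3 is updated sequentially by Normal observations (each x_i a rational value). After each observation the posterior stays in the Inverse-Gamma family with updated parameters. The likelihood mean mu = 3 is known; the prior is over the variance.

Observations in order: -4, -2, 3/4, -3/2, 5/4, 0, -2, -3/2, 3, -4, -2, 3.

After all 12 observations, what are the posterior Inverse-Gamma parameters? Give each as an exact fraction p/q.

alpha=28/3, beta=5599/48

obs 1: x=-4 → posterior Inverse-Gamma(23/6, 155/6)
obs 2: x=-2 → posterior Inverse-Gamma(13/3, 115/3)
obs 3: x=3/4 → posterior Inverse-Gamma(29/6, 3923/96)
obs 4: x=-3/2 → posterior Inverse-Gamma(16/3, 4895/96)
obs 5: x=5/4 → posterior Inverse-Gamma(35/6, 2521/48)
obs 6: x=0 → posterior Inverse-Gamma(19/3, 2737/48)
obs 7: x=-2 → posterior Inverse-Gamma(41/6, 3337/48)
obs 8: x=-3/2 → posterior Inverse-Gamma(22/3, 3823/48)
obs 9: x=3 → posterior Inverse-Gamma(47/6, 3823/48)
obs 10: x=-4 → posterior Inverse-Gamma(25/3, 4999/48)
obs 11: x=-2 → posterior Inverse-Gamma(53/6, 5599/48)
obs 12: x=3 → posterior Inverse-Gamma(28/3, 5599/48)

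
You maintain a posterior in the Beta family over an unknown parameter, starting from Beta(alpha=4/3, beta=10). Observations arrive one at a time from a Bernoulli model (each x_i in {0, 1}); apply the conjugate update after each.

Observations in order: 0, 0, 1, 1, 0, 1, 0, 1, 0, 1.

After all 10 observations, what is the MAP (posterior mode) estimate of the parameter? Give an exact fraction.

8/29

obs 1: x=0 → posterior Beta(4/3, 11)
obs 2: x=0 → posterior Beta(4/3, 12)
obs 3: x=1 → posterior Beta(7/3, 12)
obs 4: x=1 → posterior Beta(10/3, 12)
obs 5: x=0 → posterior Beta(10/3, 13)
obs 6: x=1 → posterior Beta(13/3, 13)
obs 7: x=0 → posterior Beta(13/3, 14)
obs 8: x=1 → posterior Beta(16/3, 14)
obs 9: x=0 → posterior Beta(16/3, 15)
obs 10: x=1 → posterior Beta(19/3, 15)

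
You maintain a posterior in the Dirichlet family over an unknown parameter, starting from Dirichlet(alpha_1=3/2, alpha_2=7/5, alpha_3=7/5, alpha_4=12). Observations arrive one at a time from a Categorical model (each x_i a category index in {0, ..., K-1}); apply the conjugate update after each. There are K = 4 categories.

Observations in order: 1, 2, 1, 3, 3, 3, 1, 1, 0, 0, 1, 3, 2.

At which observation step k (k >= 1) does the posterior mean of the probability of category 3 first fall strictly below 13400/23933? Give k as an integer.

obs 1: x=1 → posterior Dirichlet(3/2, 12/5, 7/5, 12)
obs 2: x=2 → posterior Dirichlet(3/2, 12/5, 12/5, 12)
obs 3: x=1 → posterior Dirichlet(3/2, 17/5, 12/5, 12)
obs 4: x=3 → posterior Dirichlet(3/2, 17/5, 12/5, 13)
obs 5: x=3 → posterior Dirichlet(3/2, 17/5, 12/5, 14)
obs 6: x=3 → posterior Dirichlet(3/2, 17/5, 12/5, 15)
obs 7: x=1 → posterior Dirichlet(3/2, 22/5, 12/5, 15)
obs 8: x=1 → posterior Dirichlet(3/2, 27/5, 12/5, 15)
obs 9: x=0 → posterior Dirichlet(5/2, 27/5, 12/5, 15)
obs 10: x=0 → posterior Dirichlet(7/2, 27/5, 12/5, 15)
obs 11: x=1 → posterior Dirichlet(7/2, 32/5, 12/5, 15)
obs 12: x=3 → posterior Dirichlet(7/2, 32/5, 12/5, 16)
obs 13: x=2 → posterior Dirichlet(7/2, 32/5, 17/5, 16)

k = 11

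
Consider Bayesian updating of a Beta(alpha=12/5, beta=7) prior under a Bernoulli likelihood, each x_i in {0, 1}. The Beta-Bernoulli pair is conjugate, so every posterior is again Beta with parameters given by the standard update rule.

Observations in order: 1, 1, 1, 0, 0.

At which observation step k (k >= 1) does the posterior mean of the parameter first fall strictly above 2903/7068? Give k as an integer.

obs 1: x=1 → posterior Beta(17/5, 7)
obs 2: x=1 → posterior Beta(22/5, 7)
obs 3: x=1 → posterior Beta(27/5, 7)
obs 4: x=0 → posterior Beta(27/5, 8)
obs 5: x=0 → posterior Beta(27/5, 9)

k = 3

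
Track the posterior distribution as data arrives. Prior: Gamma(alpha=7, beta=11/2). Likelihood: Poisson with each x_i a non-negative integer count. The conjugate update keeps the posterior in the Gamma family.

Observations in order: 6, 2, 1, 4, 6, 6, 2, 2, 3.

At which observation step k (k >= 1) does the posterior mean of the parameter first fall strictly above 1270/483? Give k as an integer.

k = 6

obs 1: x=6 → posterior Gamma(13, 13/2)
obs 2: x=2 → posterior Gamma(15, 15/2)
obs 3: x=1 → posterior Gamma(16, 17/2)
obs 4: x=4 → posterior Gamma(20, 19/2)
obs 5: x=6 → posterior Gamma(26, 21/2)
obs 6: x=6 → posterior Gamma(32, 23/2)
obs 7: x=2 → posterior Gamma(34, 25/2)
obs 8: x=2 → posterior Gamma(36, 27/2)
obs 9: x=3 → posterior Gamma(39, 29/2)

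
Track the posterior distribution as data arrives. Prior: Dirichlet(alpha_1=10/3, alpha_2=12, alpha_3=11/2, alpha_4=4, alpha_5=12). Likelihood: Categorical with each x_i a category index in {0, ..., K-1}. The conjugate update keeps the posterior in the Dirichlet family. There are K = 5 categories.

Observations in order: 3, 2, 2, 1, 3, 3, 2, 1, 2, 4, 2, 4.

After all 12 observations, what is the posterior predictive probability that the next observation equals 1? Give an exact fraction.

84/293

obs 1: x=3 → posterior Dirichlet(10/3, 12, 11/2, 5, 12)
obs 2: x=2 → posterior Dirichlet(10/3, 12, 13/2, 5, 12)
obs 3: x=2 → posterior Dirichlet(10/3, 12, 15/2, 5, 12)
obs 4: x=1 → posterior Dirichlet(10/3, 13, 15/2, 5, 12)
obs 5: x=3 → posterior Dirichlet(10/3, 13, 15/2, 6, 12)
obs 6: x=3 → posterior Dirichlet(10/3, 13, 15/2, 7, 12)
obs 7: x=2 → posterior Dirichlet(10/3, 13, 17/2, 7, 12)
obs 8: x=1 → posterior Dirichlet(10/3, 14, 17/2, 7, 12)
obs 9: x=2 → posterior Dirichlet(10/3, 14, 19/2, 7, 12)
obs 10: x=4 → posterior Dirichlet(10/3, 14, 19/2, 7, 13)
obs 11: x=2 → posterior Dirichlet(10/3, 14, 21/2, 7, 13)
obs 12: x=4 → posterior Dirichlet(10/3, 14, 21/2, 7, 14)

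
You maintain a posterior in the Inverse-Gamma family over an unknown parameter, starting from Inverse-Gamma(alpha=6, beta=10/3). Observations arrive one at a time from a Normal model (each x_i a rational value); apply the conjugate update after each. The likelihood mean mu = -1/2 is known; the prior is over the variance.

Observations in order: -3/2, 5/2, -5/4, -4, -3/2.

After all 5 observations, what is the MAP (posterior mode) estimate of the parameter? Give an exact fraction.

obs 1: x=-3/2 → posterior Inverse-Gamma(13/2, 23/6)
obs 2: x=5/2 → posterior Inverse-Gamma(7, 25/3)
obs 3: x=-5/4 → posterior Inverse-Gamma(15/2, 827/96)
obs 4: x=-4 → posterior Inverse-Gamma(8, 1415/96)
obs 5: x=-3/2 → posterior Inverse-Gamma(17/2, 1463/96)

77/48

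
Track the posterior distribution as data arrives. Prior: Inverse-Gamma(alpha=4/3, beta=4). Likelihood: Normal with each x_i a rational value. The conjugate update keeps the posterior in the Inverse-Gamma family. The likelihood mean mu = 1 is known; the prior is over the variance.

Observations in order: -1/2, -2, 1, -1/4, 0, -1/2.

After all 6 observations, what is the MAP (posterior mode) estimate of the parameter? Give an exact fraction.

1155/512

obs 1: x=-1/2 → posterior Inverse-Gamma(11/6, 41/8)
obs 2: x=-2 → posterior Inverse-Gamma(7/3, 77/8)
obs 3: x=1 → posterior Inverse-Gamma(17/6, 77/8)
obs 4: x=-1/4 → posterior Inverse-Gamma(10/3, 333/32)
obs 5: x=0 → posterior Inverse-Gamma(23/6, 349/32)
obs 6: x=-1/2 → posterior Inverse-Gamma(13/3, 385/32)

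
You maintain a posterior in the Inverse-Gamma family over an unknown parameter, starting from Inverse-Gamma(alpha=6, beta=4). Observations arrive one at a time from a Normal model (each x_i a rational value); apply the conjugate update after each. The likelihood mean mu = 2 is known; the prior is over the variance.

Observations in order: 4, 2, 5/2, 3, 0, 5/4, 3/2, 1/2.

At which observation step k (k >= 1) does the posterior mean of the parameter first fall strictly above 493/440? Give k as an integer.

obs 1: x=4 → posterior Inverse-Gamma(13/2, 6)
obs 2: x=2 → posterior Inverse-Gamma(7, 6)
obs 3: x=5/2 → posterior Inverse-Gamma(15/2, 49/8)
obs 4: x=3 → posterior Inverse-Gamma(8, 53/8)
obs 5: x=0 → posterior Inverse-Gamma(17/2, 69/8)
obs 6: x=5/4 → posterior Inverse-Gamma(9, 285/32)
obs 7: x=3/2 → posterior Inverse-Gamma(19/2, 289/32)
obs 8: x=1/2 → posterior Inverse-Gamma(10, 325/32)

k = 5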